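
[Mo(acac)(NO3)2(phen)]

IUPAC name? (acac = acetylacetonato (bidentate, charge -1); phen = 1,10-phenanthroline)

There is no counter-ion, so the complex is neutral overall.
Ligand charges: 1×acetylacetonato (-1 each), 1×1,10-phenanthroline (neutral), 2×nitrato (-1 each); total -3. So Mo + (-3) = 0, giving Mo = +3.
Ligands are named alphabetically: acetylacetonato before nitrato before phenanthroline.

(acetylacetonato)dinitrato(1,10-phenanthroline)molybdenum(III)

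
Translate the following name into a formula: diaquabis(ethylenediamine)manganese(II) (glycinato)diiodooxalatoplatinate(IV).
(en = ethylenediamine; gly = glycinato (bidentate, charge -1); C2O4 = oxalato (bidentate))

[Mn(en)2(H2O)2][Pt(C2O4)(gly)I2]2

Cation [Mn…]: ligand charges 0, Mn(II) ⇒ ion charge 2+.
Anion [Pt…]: ligand charges -5, Pt(IV) ⇒ ion charge 1−.
One 2+ cation requires 2 of the 1− anion.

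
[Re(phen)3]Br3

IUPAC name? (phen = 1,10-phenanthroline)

The 3 bromide counter-ions carry a total charge of -3, so each complex ion is 3+.
Ligand charges: 3×1,10-phenanthroline (neutral); total 0. So Re + (0) = 3+, giving Re = +3.

tris(1,10-phenanthroline)rhenium(III) bromide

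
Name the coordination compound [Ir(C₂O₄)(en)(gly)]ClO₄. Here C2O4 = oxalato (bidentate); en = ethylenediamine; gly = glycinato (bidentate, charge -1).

The 1 perchlorate counter-ion carries a total charge of -1, so each complex ion is 1+.
Ligand charges: 1×oxalato (-2 each), 1×ethylenediamine (neutral), 1×glycinato (-1 each); total -3. So Ir + (-3) = 1+, giving Ir = +4.
Ligands are named alphabetically: ethylenediamine before glycinato before oxalato.

(ethylenediamine)(glycinato)oxalatoiridium(IV) perchlorate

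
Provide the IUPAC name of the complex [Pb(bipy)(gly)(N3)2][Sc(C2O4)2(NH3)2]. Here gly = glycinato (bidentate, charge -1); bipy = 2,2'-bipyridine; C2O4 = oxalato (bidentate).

diazido(2,2'-bipyridine)(glycinato)lead(IV) diamminedioxalatoscandate(III)

Scandium is always +3 in its complexes; the anion's ligand charges sum to -4, so the complex anion is 1−.
A 1:1 salt means the cation carries the equal and opposite charge, 1+.
Cation: ligand charges sum to -3; for the ion to be 1+, Pb = +4.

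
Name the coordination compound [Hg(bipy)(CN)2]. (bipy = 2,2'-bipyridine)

(2,2'-bipyridine)dicyanomercury(II)

There is no counter-ion, so the complex is neutral overall.
Ligand charges: 1×2,2'-bipyridine (neutral), 2×cyano (-1 each); total -2. So Hg + (-2) = 0, giving Hg = +2.
Ligands are named alphabetically: bipyridine before cyano.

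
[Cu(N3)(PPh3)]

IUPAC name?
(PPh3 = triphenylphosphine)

There is no counter-ion, so the complex is neutral overall.
Ligand charges: 1×azido (-1 each), 1×triphenylphosphine (neutral); total -1. So Cu + (-1) = 0, giving Cu = +1.
Ligands are named alphabetically: azido before triphenylphosphine.

azido(triphenylphosphine)copper(I)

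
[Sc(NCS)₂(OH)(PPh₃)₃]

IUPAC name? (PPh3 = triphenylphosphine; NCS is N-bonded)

hydroxodiisothiocyanatotris(triphenylphosphine)scandium(III)

There is no counter-ion, so the complex is neutral overall.
Ligand charges: 3×triphenylphosphine (neutral), 2×isothiocyanato (-1 each), 1×hydroxo (-1 each); total -3. So Sc + (-3) = 0, giving Sc = +3.
Ligands are named alphabetically: hydroxo before isothiocyanato before triphenylphosphine.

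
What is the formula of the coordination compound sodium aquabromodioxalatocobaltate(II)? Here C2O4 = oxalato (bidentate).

Na3[CoBr(C2O4)2(H2O)]

Ligands: 1 bromo (Br, -1), 1 aqua (H2O, neutral), 2 oxalato (C2O4, -2). Ligand charge sum = -5.
Charge balance with sodium (+1) requires 1 complex ion per 3 sodium.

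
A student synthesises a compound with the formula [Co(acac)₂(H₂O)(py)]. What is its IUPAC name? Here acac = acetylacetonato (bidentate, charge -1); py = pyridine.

bis(acetylacetonato)aqua(pyridine)cobalt(II)

There is no counter-ion, so the complex is neutral overall.
Ligand charges: 1×aqua (neutral), 2×acetylacetonato (-1 each), 1×pyridine (neutral); total -2. So Co + (-2) = 0, giving Co = +2.
Ligands are named alphabetically: acetylacetonato before aqua before pyridine.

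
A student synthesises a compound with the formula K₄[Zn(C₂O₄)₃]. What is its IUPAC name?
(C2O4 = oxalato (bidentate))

The 4 potassium counter-ions carry a total charge of +4, so each complex ion is 4−.
Ligand charges: 3×oxalato (-2 each); total -6. So Zn + (-6) = 4−, giving Zn = +2.
The complex ion is anionic, so zinc takes the -ate form zincate(II).

potassium trioxalatozincate(II)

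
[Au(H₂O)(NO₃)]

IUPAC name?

There is no counter-ion, so the complex is neutral overall.
Ligand charges: 1×nitrato (-1 each), 1×aqua (neutral); total -1. So Au + (-1) = 0, giving Au = +1.
Ligands are named alphabetically: aqua before nitrato.

aquanitratogold(I)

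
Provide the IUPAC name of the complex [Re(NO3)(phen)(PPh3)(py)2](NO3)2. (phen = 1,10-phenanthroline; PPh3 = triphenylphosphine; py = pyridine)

The 2 nitrate counter-ions carry a total charge of -2, so each complex ion is 2+.
Ligand charges: 1×nitrato (-1 each), 1×1,10-phenanthroline (neutral), 1×triphenylphosphine (neutral), 2×pyridine (neutral); total -1. So Re + (-1) = 2+, giving Re = +3.
Ligands are named alphabetically: nitrato before phenanthroline before pyridine before triphenylphosphine.

nitrato(1,10-phenanthroline)bis(pyridine)(triphenylphosphine)rhenium(III) nitrate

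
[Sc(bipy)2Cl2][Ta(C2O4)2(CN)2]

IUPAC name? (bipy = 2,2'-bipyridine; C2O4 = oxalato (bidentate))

Both ions are complex: the cation is named first with the plain metal name, the anion second with the -ate form; each ion's ligands are alphabetised independently.
Scandium is always +3 in its complexes; the cation's ligand charges sum to -2, so the complex cation is 1+.
A 1:1 salt means the anion carries the equal and opposite charge, 1−.
Anion: ligand charges sum to -6; for the ion to be 1−, Ta = +5.

bis(2,2'-bipyridine)dichloroscandium(III) dicyanodioxalatotantalate(V)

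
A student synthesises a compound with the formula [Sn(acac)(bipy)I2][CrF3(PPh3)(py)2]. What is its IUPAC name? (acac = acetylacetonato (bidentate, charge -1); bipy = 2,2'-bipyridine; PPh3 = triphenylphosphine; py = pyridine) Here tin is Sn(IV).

(acetylacetonato)(2,2'-bipyridine)diiodotin(IV) trifluorobis(pyridine)(triphenylphosphine)chromate(II)

Both ions are complex: the cation is named first with the plain metal name, the anion second with the -ate form; each ion's ligands are alphabetised independently.
Sn is given as +4; the cation's ligand charges sum to -3, so the complex cation is 1+.
A 1:1 salt means the anion carries the equal and opposite charge, 1−.
Anion: ligand charges sum to -3; for the ion to be 1−, Cr = +2.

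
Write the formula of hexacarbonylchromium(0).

[Cr(CO)6]

Ligands: 6 carbonyl (CO, neutral). Ligand charge sum = 0.
With Cr in oxidation state 0, the complex ion is [Cr...].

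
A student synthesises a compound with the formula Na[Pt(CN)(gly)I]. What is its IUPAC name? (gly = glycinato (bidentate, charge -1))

sodium cyano(glycinato)iodoplatinate(II)

The 1 sodium counter-ion carries a total charge of +1, so each complex ion is 1−.
Ligand charges: 1×iodo (-1 each), 1×glycinato (-1 each), 1×cyano (-1 each); total -3. So Pt + (-3) = 1−, giving Pt = +2.
The complex ion is anionic, so platinum takes the -ate form platinate(II).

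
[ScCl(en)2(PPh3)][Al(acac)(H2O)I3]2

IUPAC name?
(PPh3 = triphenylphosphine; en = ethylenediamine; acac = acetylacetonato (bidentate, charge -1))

chlorobis(ethylenediamine)(triphenylphosphine)scandium(III) (acetylacetonato)aquatriiodoaluminate(III)

Both ions are complex: the cation is named first with the plain metal name, the anion second with the -ate form; each ion's ligands are alphabetised independently.
Aluminium is always +3 in its complexes; the anion's ligand charges sum to -4, so the complex anion is 1−.
With 2 anions per cation, the cation must be 2×1 = 2+.
Cation: ligand charges sum to -1; for the ion to be 2+, Sc = +3.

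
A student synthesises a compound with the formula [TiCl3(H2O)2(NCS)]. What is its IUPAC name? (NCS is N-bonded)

diaquatrichloroisothiocyanatotitanium(IV)

There is no counter-ion, so the complex is neutral overall.
Ligand charges: 2×aqua (neutral), 1×isothiocyanato (-1 each), 3×chloro (-1 each); total -4. So Ti + (-4) = 0, giving Ti = +4.
Ligands are named alphabetically: aqua before chloro before isothiocyanato.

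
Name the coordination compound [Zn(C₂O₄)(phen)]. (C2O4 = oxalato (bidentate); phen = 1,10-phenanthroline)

oxalato(1,10-phenanthroline)zinc(II)

There is no counter-ion, so the complex is neutral overall.
Ligand charges: 1×oxalato (-2 each), 1×1,10-phenanthroline (neutral); total -2. So Zn + (-2) = 0, giving Zn = +2.
Ligands are named alphabetically: oxalato before phenanthroline.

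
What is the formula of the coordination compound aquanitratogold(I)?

[Au(H2O)(NO3)]

Ligands: 1 aqua (H2O, neutral), 1 nitrato (NO3, -1). Ligand charge sum = -1.
With Au in oxidation state +1, the complex ion is [Au...].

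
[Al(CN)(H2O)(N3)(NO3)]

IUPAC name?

There is no counter-ion, so the complex is neutral overall.
Ligand charges: 1×azido (-1 each), 1×nitrato (-1 each), 1×cyano (-1 each), 1×aqua (neutral); total -3. So Al + (-3) = 0, giving Al = +3.
Ligands are named alphabetically: aqua before azido before cyano before nitrato.

aquaazidocyanonitratoaluminium(III)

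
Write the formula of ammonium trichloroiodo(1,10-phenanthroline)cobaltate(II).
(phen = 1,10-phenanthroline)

(NH4)2[CoCl3I(phen)]

Ligands: 1 iodo (I, -1), 3 chloro (Cl, -1), 1 1,10-phenanthroline (phen, neutral). Ligand charge sum = -4.
With Co in oxidation state +2, the complex ion is [Co...]^2−.
Charge balance with ammonium (+1) requires 1 complex ion per 2 ammonium.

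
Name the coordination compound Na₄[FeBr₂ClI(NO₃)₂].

The 4 sodium counter-ions carry a total charge of +4, so each complex ion is 4−.
Ligand charges: 2×nitrato (-1 each), 1×iodo (-1 each), 2×bromo (-1 each), 1×chloro (-1 each); total -6. So Fe + (-6) = 4−, giving Fe = +2.
Ligands are named alphabetically: bromo before chloro before iodo before nitrato.
The complex ion is anionic, so iron takes the -ate form ferrate(II).

sodium dibromochloroiododinitratoferrate(II)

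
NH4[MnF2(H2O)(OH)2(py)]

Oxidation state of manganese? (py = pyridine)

1 ammonium outside the brackets (+1 each) → the complex ion is 1−.
Ligand charges: 1×H2O neutral; 1×py neutral; 2×F = -2; 2×OH = -2; sum -4.
Mn + (-4) = 1− ⇒ Mn is +3.

+3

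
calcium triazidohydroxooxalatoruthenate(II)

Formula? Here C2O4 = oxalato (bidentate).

Ca2[Ru(C2O4)(N3)3(OH)]

Ligands: 1 hydroxo (OH, -1), 3 azido (N3, -1), 1 oxalato (C2O4, -2). Ligand charge sum = -6.
With Ru in oxidation state +2, the complex ion is [Ru...]^4−.
Charge balance with calcium (+2) requires 1 complex ion per 2 calcium.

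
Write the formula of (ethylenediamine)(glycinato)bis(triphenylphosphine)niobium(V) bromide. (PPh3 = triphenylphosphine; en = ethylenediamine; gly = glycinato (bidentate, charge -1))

Ligands: 2 triphenylphosphine (PPh3, neutral), 1 ethylenediamine (en, neutral), 1 glycinato (gly, -1). Ligand charge sum = -1.
With Nb in oxidation state +5, the complex ion is [Nb...]^4+.
Charge balance with bromide (-1) requires 1 complex ion per 4 bromide.

[Nb(en)(gly)(PPh3)2]Br4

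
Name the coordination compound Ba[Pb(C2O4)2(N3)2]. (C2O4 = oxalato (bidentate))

The 1 barium counter-ion carries a total charge of +2, so each complex ion is 2−.
Ligand charges: 2×azido (-1 each), 2×oxalato (-2 each); total -6. So Pb + (-6) = 2−, giving Pb = +4.
The complex ion is anionic, so lead takes the -ate form plumbate(IV).

barium diazidodioxalatoplumbate(IV)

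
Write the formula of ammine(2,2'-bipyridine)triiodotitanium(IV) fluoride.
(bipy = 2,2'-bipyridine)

Ligands: 1 2,2'-bipyridine (bipy, neutral), 3 iodo (I, -1), 1 ammine (NH3, neutral). Ligand charge sum = -3.
With Ti in oxidation state +4, the complex ion is [Ti...]^1+.
Charge balance with fluoride (-1) requires 1 complex ion per 1 fluoride.

[Ti(bipy)I3(NH3)]F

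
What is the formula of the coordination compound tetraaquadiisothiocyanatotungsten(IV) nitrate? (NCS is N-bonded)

Ligands: 2 isothiocyanato (NCS, -1), 4 aqua (H2O, neutral). Ligand charge sum = -2.
With W in oxidation state +4, the complex ion is [W...]^2+.
Charge balance with nitrate (-1) requires 1 complex ion per 2 nitrate.

[W(H2O)4(NCS)2](NO3)2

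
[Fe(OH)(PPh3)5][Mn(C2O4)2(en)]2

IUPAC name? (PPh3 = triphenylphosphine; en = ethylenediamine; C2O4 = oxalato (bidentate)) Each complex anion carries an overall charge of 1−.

hydroxopentakis(triphenylphosphine)iron(III) (ethylenediamine)dioxalatomanganate(III)

Both ions are complex: the cation is named first with the plain metal name, the anion second with the -ate form; each ion's ligands are alphabetised independently.
The complex anion is given as 1−; its ligand charges sum to -4, so Mn = +3.
With 2 anions per cation, the cation must be 2×1 = 2+.
Cation: ligand charges sum to -1; for the ion to be 2+, Fe = +3.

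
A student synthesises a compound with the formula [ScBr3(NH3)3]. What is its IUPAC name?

There is no counter-ion, so the complex is neutral overall.
Ligand charges: 3×bromo (-1 each), 3×ammine (neutral); total -3. So Sc + (-3) = 0, giving Sc = +3.
Ligands are named alphabetically: ammine before bromo.

triamminetribromoscandium(III)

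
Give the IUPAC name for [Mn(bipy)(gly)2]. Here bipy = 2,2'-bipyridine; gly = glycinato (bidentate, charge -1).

There is no counter-ion, so the complex is neutral overall.
Ligand charges: 1×2,2'-bipyridine (neutral), 2×glycinato (-1 each); total -2. So Mn + (-2) = 0, giving Mn = +2.
Ligands are named alphabetically: bipyridine before glycinato.

(2,2'-bipyridine)bis(glycinato)manganese(II)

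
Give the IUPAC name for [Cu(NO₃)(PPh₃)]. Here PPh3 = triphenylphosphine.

There is no counter-ion, so the complex is neutral overall.
Ligand charges: 1×nitrato (-1 each), 1×triphenylphosphine (neutral); total -1. So Cu + (-1) = 0, giving Cu = +1.
Ligands are named alphabetically: nitrato before triphenylphosphine.

nitrato(triphenylphosphine)copper(I)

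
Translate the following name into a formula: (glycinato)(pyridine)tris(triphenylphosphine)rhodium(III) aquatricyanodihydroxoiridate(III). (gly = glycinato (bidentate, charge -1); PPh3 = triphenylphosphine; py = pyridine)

[Rh(gly)(PPh3)3(py)][Ir(CN)3(H2O)(OH)2]

Cation [Rh…]: ligand charges -1, Rh(III) ⇒ ion charge 2+.
Anion [Ir…]: ligand charges -5, Ir(III) ⇒ ion charge 2−.
One 2+ cation balances one 2− anion.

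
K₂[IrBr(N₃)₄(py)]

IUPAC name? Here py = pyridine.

potassium tetraazidobromo(pyridine)iridate(III)

The 2 potassium counter-ions carry a total charge of +2, so each complex ion is 2−.
Ligand charges: 1×bromo (-1 each), 1×pyridine (neutral), 4×azido (-1 each); total -5. So Ir + (-5) = 2−, giving Ir = +3.
The complex ion is anionic, so iridium takes the -ate form iridate(III).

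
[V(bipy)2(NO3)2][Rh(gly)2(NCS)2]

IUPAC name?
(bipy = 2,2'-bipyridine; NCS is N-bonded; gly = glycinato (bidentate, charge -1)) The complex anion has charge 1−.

Both ions are complex: the cation is named first with the plain metal name, the anion second with the -ate form; each ion's ligands are alphabetised independently.
The complex anion is given as 1−; its ligand charges sum to -4, so Rh = +3.
A 1:1 salt means the cation carries the equal and opposite charge, 1+.
Cation: ligand charges sum to -2; for the ion to be 1+, V = +3.

bis(2,2'-bipyridine)dinitratovanadium(III) bis(glycinato)diisothiocyanatorhodate(III)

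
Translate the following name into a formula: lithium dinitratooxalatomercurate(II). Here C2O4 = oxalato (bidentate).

Li2[Hg(C2O4)(NO3)2]

Ligands: 2 nitrato (NO3, -1), 1 oxalato (C2O4, -2). Ligand charge sum = -4.
Charge balance with lithium (+1) requires 1 complex ion per 2 lithium.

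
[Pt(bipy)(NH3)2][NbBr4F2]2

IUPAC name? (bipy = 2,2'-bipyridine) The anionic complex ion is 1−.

Both ions are complex: the cation is named first with the plain metal name, the anion second with the -ate form; each ion's ligands are alphabetised independently.
The complex anion is given as 1−; its ligand charges sum to -6, so Nb = +5.
With 2 anions per cation, the cation must be 2×1 = 2+.
Cation: ligand charges sum to 0; for the ion to be 2+, Pt = +2.

diammine(2,2'-bipyridine)platinum(II) tetrabromodifluoroniobate(V)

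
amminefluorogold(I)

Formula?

[AuF(NH3)]

Ligands: 1 fluoro (F, -1), 1 ammine (NH3, neutral). Ligand charge sum = -1.
With Au in oxidation state +1, the complex ion is [Au...].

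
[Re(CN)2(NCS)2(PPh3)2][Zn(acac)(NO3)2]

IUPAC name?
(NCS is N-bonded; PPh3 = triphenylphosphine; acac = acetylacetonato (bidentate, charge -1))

Both ions are complex: the cation is named first with the plain metal name, the anion second with the -ate form; each ion's ligands are alphabetised independently.
Zinc is always +2 in its complexes; the anion's ligand charges sum to -3, so the complex anion is 1−.
A 1:1 salt means the cation carries the equal and opposite charge, 1+.
Cation: ligand charges sum to -4; for the ion to be 1+, Re = +5.

dicyanodiisothiocyanatobis(triphenylphosphine)rhenium(V) (acetylacetonato)dinitratozincate(II)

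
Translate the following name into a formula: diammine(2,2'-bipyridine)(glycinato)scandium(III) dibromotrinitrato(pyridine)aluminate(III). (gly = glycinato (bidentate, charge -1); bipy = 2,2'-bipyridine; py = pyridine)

[Sc(bipy)(gly)(NH3)2][AlBr2(NO3)3(py)]

Cation [Sc…]: ligand charges -1, Sc(III) ⇒ ion charge 2+.
Anion [Al…]: ligand charges -5, Al(III) ⇒ ion charge 2−.
One 2+ cation balances one 2− anion.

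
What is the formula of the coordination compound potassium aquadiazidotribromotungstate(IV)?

K[WBr3(H2O)(N3)2]

Ligands: 1 aqua (H2O, neutral), 3 bromo (Br, -1), 2 azido (N3, -1). Ligand charge sum = -5.
Charge balance with potassium (+1) requires 1 complex ion per 1 potassium.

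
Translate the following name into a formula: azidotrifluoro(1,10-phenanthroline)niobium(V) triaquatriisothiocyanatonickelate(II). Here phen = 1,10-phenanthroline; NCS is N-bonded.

Cation [Nb…]: ligand charges -4, Nb(V) ⇒ ion charge 1+.
Anion [Ni…]: ligand charges -3, Ni(II) ⇒ ion charge 1−.

[NbF3(N3)(phen)][Ni(H2O)3(NCS)3]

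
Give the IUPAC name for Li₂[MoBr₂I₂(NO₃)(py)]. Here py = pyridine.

lithium dibromodiiodonitrato(pyridine)molybdate(III)

The 2 lithium counter-ions carry a total charge of +2, so each complex ion is 2−.
Ligand charges: 1×pyridine (neutral), 1×nitrato (-1 each), 2×bromo (-1 each), 2×iodo (-1 each); total -5. So Mo + (-5) = 2−, giving Mo = +3.
Ligands are named alphabetically: bromo before iodo before nitrato before pyridine.
The complex ion is anionic, so molybdenum takes the -ate form molybdate(III).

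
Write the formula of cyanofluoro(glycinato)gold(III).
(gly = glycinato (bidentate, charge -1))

Ligands: 1 glycinato (gly, -1), 1 cyano (CN, -1), 1 fluoro (F, -1). Ligand charge sum = -3.
With Au in oxidation state +3, the complex ion is [Au...].

[Au(CN)F(gly)]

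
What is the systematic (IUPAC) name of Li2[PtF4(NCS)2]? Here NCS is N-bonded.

lithium tetrafluorodiisothiocyanatoplatinate(IV)

The 2 lithium counter-ions carry a total charge of +2, so each complex ion is 2−.
Ligand charges: 2×isothiocyanato (-1 each), 4×fluoro (-1 each); total -6. So Pt + (-6) = 2−, giving Pt = +4.
The complex ion is anionic, so platinum takes the -ate form platinate(IV).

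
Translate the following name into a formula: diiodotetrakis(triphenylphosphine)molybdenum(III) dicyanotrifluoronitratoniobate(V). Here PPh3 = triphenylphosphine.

[MoI2(PPh3)4][Nb(CN)2F3(NO3)]

Cation [Mo…]: ligand charges -2, Mo(III) ⇒ ion charge 1+.
Anion [Nb…]: ligand charges -6, Nb(V) ⇒ ion charge 1−.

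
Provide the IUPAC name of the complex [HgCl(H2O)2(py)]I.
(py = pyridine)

diaquachloro(pyridine)mercury(II) iodide

The 1 iodide counter-ion carries a total charge of -1, so each complex ion is 1+.
Ligand charges: 2×aqua (neutral), 1×pyridine (neutral), 1×chloro (-1 each); total -1. So Hg + (-1) = 1+, giving Hg = +2.
Ligands are named alphabetically: aqua before chloro before pyridine.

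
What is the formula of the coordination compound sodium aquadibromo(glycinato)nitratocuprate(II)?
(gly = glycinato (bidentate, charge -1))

Ligands: 2 bromo (Br, -1), 1 nitrato (NO3, -1), 1 glycinato (gly, -1), 1 aqua (H2O, neutral). Ligand charge sum = -4.
With Cu in oxidation state +2, the complex ion is [Cu...]^2−.
Charge balance with sodium (+1) requires 1 complex ion per 2 sodium.

Na2[CuBr2(gly)(H2O)(NO3)]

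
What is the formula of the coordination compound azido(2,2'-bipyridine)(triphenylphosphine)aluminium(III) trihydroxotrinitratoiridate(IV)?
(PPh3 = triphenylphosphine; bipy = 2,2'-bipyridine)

Cation [Al…]: ligand charges -1, Al(III) ⇒ ion charge 2+.
Anion [Ir…]: ligand charges -6, Ir(IV) ⇒ ion charge 2−.
One 2+ cation balances one 2− anion.

[Al(bipy)(N3)(PPh3)][Ir(NO3)3(OH)3]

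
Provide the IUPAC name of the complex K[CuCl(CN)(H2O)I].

potassium aquachlorocyanoiodocuprate(II)

The 1 potassium counter-ion carries a total charge of +1, so each complex ion is 1−.
Ligand charges: 1×aqua (neutral), 1×chloro (-1 each), 1×iodo (-1 each), 1×cyano (-1 each); total -3. So Cu + (-3) = 1−, giving Cu = +2.
Ligands are named alphabetically: aqua before chloro before cyano before iodo.
The complex ion is anionic, so copper takes the -ate form cuprate(II).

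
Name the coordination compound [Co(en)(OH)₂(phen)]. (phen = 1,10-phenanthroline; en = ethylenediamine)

There is no counter-ion, so the complex is neutral overall.
Ligand charges: 2×hydroxo (-1 each), 1×1,10-phenanthroline (neutral), 1×ethylenediamine (neutral); total -2. So Co + (-2) = 0, giving Co = +2.
Ligands are named alphabetically: ethylenediamine before hydroxo before phenanthroline.

(ethylenediamine)dihydroxo(1,10-phenanthroline)cobalt(II)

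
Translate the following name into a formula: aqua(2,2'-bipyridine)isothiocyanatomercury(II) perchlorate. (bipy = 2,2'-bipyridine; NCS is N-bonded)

Ligands: 1 aqua (H2O, neutral), 1 2,2'-bipyridine (bipy, neutral), 1 isothiocyanato (NCS, -1). Ligand charge sum = -1.
With Hg in oxidation state +2, the complex ion is [Hg...]^1+.
Charge balance with perchlorate (-1) requires 1 complex ion per 1 perchlorate.

[Hg(bipy)(H2O)(NCS)]ClO4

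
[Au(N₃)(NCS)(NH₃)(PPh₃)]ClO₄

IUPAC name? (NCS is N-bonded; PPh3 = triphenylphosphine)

ammineazidoisothiocyanato(triphenylphosphine)gold(III) perchlorate

The 1 perchlorate counter-ion carries a total charge of -1, so each complex ion is 1+.
Ligand charges: 1×ammine (neutral), 1×isothiocyanato (-1 each), 1×azido (-1 each), 1×triphenylphosphine (neutral); total -2. So Au + (-2) = 1+, giving Au = +3.
Ligands are named alphabetically: ammine before azido before isothiocyanato before triphenylphosphine.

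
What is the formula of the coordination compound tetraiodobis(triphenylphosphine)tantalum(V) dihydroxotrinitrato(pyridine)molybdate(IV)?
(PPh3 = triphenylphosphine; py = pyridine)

[TaI4(PPh3)2][Mo(NO3)3(OH)2(py)]

Cation [Ta…]: ligand charges -4, Ta(V) ⇒ ion charge 1+.
Anion [Mo…]: ligand charges -5, Mo(IV) ⇒ ion charge 1−.
One 1+ cation balances one 1− anion.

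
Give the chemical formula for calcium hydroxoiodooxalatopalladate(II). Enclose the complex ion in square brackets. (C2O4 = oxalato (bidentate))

Ca[Pd(C2O4)I(OH)]

Ligands: 1 oxalato (C2O4, -2), 1 hydroxo (OH, -1), 1 iodo (I, -1). Ligand charge sum = -4.
With Pd in oxidation state +2, the complex ion is [Pd...]^2−.
Charge balance with calcium (+2) requires 1 complex ion per 1 calcium.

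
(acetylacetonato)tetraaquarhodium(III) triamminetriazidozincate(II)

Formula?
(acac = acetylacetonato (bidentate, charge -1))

[Rh(acac)(H2O)4][Zn(N3)3(NH3)3]2

Cation [Rh…]: ligand charges -1, Rh(III) ⇒ ion charge 2+.
Anion [Zn…]: ligand charges -3, Zn(II) ⇒ ion charge 1−.
One 2+ cation requires 2 of the 1− anion.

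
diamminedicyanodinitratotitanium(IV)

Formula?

[Ti(CN)2(NH3)2(NO3)2]

Ligands: 2 ammine (NH3, neutral), 2 nitrato (NO3, -1), 2 cyano (CN, -1). Ligand charge sum = -4.
With Ti in oxidation state +4, the complex ion is [Ti...].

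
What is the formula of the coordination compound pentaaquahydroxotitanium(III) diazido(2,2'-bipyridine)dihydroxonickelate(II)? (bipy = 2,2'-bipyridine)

Cation [Ti…]: ligand charges -1, Ti(III) ⇒ ion charge 2+.
Anion [Ni…]: ligand charges -4, Ni(II) ⇒ ion charge 2−.

[Ti(H2O)5(OH)][Ni(bipy)(N3)2(OH)2]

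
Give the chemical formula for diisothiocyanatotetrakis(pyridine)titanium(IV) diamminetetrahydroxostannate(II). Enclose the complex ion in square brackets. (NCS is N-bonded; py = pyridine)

[Ti(NCS)2(py)4][Sn(NH3)2(OH)4]

Cation [Ti…]: ligand charges -2, Ti(IV) ⇒ ion charge 2+.
Anion [Sn…]: ligand charges -4, Sn(II) ⇒ ion charge 2−.
One 2+ cation balances one 2− anion.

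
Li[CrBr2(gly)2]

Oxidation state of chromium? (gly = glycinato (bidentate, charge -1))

+3

1 lithium outside the brackets (+1 each) → the complex ion is 1−.
Ligand charges: 2×gly = -2; 2×Br = -2; sum -4.
Cr + (-4) = 1− ⇒ Cr is +3.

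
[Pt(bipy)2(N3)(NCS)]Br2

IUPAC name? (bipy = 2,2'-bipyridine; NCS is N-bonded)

The 2 bromide counter-ions carry a total charge of -2, so each complex ion is 2+.
Ligand charges: 2×2,2'-bipyridine (neutral), 1×isothiocyanato (-1 each), 1×azido (-1 each); total -2. So Pt + (-2) = 2+, giving Pt = +4.
Ligands are named alphabetically: azido before bipyridine before isothiocyanato.

azidobis(2,2'-bipyridine)isothiocyanatoplatinum(IV) bromide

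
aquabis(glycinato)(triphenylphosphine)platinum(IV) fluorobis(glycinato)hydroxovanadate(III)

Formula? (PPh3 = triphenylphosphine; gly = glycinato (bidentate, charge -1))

[Pt(gly)2(H2O)(PPh3)][VF(gly)2(OH)]2

Cation [Pt…]: ligand charges -2, Pt(IV) ⇒ ion charge 2+.
Anion [V…]: ligand charges -4, V(III) ⇒ ion charge 1−.
One 2+ cation requires 2 of the 1− anion.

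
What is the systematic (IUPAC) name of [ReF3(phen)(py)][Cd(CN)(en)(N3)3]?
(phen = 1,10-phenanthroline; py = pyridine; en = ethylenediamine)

Cadmium is always +2 in its complexes; the anion's ligand charges sum to -4, so the complex anion is 2−.
A 1:1 salt means the cation carries the equal and opposite charge, 2+.
Cation: ligand charges sum to -3; for the ion to be 2+, Re = +5.

trifluoro(1,10-phenanthroline)(pyridine)rhenium(V) triazidocyano(ethylenediamine)cadmate(II)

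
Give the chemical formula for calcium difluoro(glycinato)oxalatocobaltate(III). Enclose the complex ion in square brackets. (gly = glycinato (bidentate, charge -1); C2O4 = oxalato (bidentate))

Ca[Co(C2O4)F2(gly)]

Ligands: 1 glycinato (gly, -1), 2 fluoro (F, -1), 1 oxalato (C2O4, -2). Ligand charge sum = -5.
Charge balance with calcium (+2) requires 1 complex ion per 1 calcium.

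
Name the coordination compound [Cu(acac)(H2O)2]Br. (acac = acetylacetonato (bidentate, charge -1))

The 1 bromide counter-ion carries a total charge of -1, so each complex ion is 1+.
Ligand charges: 2×aqua (neutral), 1×acetylacetonato (-1 each); total -1. So Cu + (-1) = 1+, giving Cu = +2.
Ligands are named alphabetically: acetylacetonato before aqua.

(acetylacetonato)diaquacopper(II) bromide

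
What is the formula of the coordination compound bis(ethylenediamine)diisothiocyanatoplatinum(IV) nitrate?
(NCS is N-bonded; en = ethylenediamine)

[Pt(en)2(NCS)2](NO3)2

Ligands: 2 isothiocyanato (NCS, -1), 2 ethylenediamine (en, neutral). Ligand charge sum = -2.
With Pt in oxidation state +4, the complex ion is [Pt...]^2+.
Charge balance with nitrate (-1) requires 1 complex ion per 2 nitrate.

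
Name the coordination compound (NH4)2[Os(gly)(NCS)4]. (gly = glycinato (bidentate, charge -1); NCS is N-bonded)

ammonium (glycinato)tetraisothiocyanatoosmate(III)

The 2 ammonium counter-ions carry a total charge of +2, so each complex ion is 2−.
Ligand charges: 1×glycinato (-1 each), 4×isothiocyanato (-1 each); total -5. So Os + (-5) = 2−, giving Os = +3.
The complex ion is anionic, so osmium takes the -ate form osmate(III).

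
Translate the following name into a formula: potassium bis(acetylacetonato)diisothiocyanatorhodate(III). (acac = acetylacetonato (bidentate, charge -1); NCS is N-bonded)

K[Rh(acac)2(NCS)2]

Ligands: 2 acetylacetonato (acac, -1), 2 isothiocyanato (NCS, -1). Ligand charge sum = -4.
With Rh in oxidation state +3, the complex ion is [Rh...]^1−.
Charge balance with potassium (+1) requires 1 complex ion per 1 potassium.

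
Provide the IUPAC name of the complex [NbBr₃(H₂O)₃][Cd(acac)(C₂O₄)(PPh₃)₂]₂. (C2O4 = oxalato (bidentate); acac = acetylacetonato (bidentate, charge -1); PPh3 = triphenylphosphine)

triaquatribromoniobium(V) (acetylacetonato)oxalatobis(triphenylphosphine)cadmate(II)

Both ions are complex: the cation is named first with the plain metal name, the anion second with the -ate form; each ion's ligands are alphabetised independently.
Cadmium is always +2 in its complexes; the anion's ligand charges sum to -3, so the complex anion is 1−.
With 2 anions per cation, the cation must be 2×1 = 2+.
Cation: ligand charges sum to -3; for the ion to be 2+, Nb = +5.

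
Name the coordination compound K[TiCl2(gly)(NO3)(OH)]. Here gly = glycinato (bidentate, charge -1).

The 1 potassium counter-ion carries a total charge of +1, so each complex ion is 1−.
Ligand charges: 1×glycinato (-1 each), 1×hydroxo (-1 each), 2×chloro (-1 each), 1×nitrato (-1 each); total -5. So Ti + (-5) = 1−, giving Ti = +4.
The complex ion is anionic, so titanium takes the -ate form titanate(IV).

potassium dichloro(glycinato)hydroxonitratotitanate(IV)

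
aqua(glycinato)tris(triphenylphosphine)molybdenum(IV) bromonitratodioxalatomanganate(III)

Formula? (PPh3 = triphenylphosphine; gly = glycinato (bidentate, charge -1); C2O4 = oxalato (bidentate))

Cation [Mo…]: ligand charges -1, Mo(IV) ⇒ ion charge 3+.
Anion [Mn…]: ligand charges -6, Mn(III) ⇒ ion charge 3−.
One 3+ cation balances one 3− anion.

[Mo(gly)(H2O)(PPh3)3][MnBr(C2O4)2(NO3)]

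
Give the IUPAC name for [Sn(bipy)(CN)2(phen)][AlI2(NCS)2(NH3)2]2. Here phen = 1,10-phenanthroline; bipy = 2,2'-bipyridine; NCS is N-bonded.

(2,2'-bipyridine)dicyano(1,10-phenanthroline)tin(IV) diamminediiododiisothiocyanatoaluminate(III)

Both ions are complex: the cation is named first with the plain metal name, the anion second with the -ate form; each ion's ligands are alphabetised independently.
Aluminium is always +3 in its complexes; the anion's ligand charges sum to -4, so the complex anion is 1−.
With 2 anions per cation, the cation must be 2×1 = 2+.
Cation: ligand charges sum to -2; for the ion to be 2+, Sn = +4.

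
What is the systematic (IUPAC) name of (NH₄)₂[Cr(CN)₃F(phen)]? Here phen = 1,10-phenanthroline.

The 2 ammonium counter-ions carry a total charge of +2, so each complex ion is 2−.
Ligand charges: 3×cyano (-1 each), 1×fluoro (-1 each), 1×1,10-phenanthroline (neutral); total -4. So Cr + (-4) = 2−, giving Cr = +2.
Ligands are named alphabetically: cyano before fluoro before phenanthroline.
The complex ion is anionic, so chromium takes the -ate form chromate(II).

ammonium tricyanofluoro(1,10-phenanthroline)chromate(II)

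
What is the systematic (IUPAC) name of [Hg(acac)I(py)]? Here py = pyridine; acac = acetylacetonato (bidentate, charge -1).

(acetylacetonato)iodo(pyridine)mercury(II)

There is no counter-ion, so the complex is neutral overall.
Ligand charges: 1×iodo (-1 each), 1×pyridine (neutral), 1×acetylacetonato (-1 each); total -2. So Hg + (-2) = 0, giving Hg = +2.
Ligands are named alphabetically: acetylacetonato before iodo before pyridine.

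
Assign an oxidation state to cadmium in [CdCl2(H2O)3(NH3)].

+2

No counter-ion: the bracketed complex is neutral.
Ligand charges: 1×NH3 neutral; 2×Cl = -2; 3×H2O neutral; sum -2.
Cd + (-2) = 0 ⇒ Cd is +2.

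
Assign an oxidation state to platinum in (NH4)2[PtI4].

2 ammonium outside the brackets (+1 each) → the complex ion is 2−.
Ligand charges: 4×I = -4; sum -4.
Pt + (-4) = 2− ⇒ Pt is +2.

+2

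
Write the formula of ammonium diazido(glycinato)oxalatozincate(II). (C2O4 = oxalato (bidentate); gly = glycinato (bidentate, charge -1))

(NH4)3[Zn(C2O4)(gly)(N3)2]

Ligands: 1 oxalato (C2O4, -2), 2 azido (N3, -1), 1 glycinato (gly, -1). Ligand charge sum = -5.
With Zn in oxidation state +2, the complex ion is [Zn...]^3−.
Charge balance with ammonium (+1) requires 1 complex ion per 3 ammonium.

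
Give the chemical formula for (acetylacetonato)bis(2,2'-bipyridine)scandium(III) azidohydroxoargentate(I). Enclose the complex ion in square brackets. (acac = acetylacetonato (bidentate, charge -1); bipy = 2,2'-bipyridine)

[Sc(acac)(bipy)2][Ag(N3)(OH)]2

Cation [Sc…]: ligand charges -1, Sc(III) ⇒ ion charge 2+.
Anion [Ag…]: ligand charges -2, Ag(I) ⇒ ion charge 1−.
One 2+ cation requires 2 of the 1− anion.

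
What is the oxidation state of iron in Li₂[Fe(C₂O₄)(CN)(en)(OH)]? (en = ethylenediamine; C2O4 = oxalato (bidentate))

2 lithium outside the brackets (+1 each) → the complex ion is 2−.
Ligand charges: 1×CN = -1; 1×en neutral; 1×OH = -1; 1×C2O4 = -2; sum -4.
Fe + (-4) = 2− ⇒ Fe is +2.

+2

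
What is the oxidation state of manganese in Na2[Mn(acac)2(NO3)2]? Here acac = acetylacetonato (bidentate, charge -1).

2 sodium outside the brackets (+1 each) → the complex ion is 2−.
Ligand charges: 2×acac = -2; 2×NO3 = -2; sum -4.
Mn + (-4) = 2− ⇒ Mn is +2.

+2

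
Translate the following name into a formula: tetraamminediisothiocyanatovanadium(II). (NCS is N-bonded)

Ligands: 2 isothiocyanato (NCS, -1), 4 ammine (NH3, neutral). Ligand charge sum = -2.
With V in oxidation state +2, the complex ion is [V...].

[V(NCS)2(NH3)4]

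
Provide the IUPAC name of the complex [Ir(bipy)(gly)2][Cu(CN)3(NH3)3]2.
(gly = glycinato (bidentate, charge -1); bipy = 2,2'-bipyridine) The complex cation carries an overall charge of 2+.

(2,2'-bipyridine)bis(glycinato)iridium(IV) triamminetricyanocuprate(II)

Both ions are complex: the cation is named first with the plain metal name, the anion second with the -ate form; each ion's ligands are alphabetised independently.
The complex cation is given as 2+; its ligand charges sum to -2, so Ir = +4.
With 2 anions per cation, each anion must be 2/2 = 1−.
Anion: ligand charges sum to -3; for the ion to be 1−, Cu = +2.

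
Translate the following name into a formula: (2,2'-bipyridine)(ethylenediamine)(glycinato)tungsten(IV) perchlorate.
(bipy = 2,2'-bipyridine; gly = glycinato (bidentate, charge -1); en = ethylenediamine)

Ligands: 1 2,2'-bipyridine (bipy, neutral), 1 glycinato (gly, -1), 1 ethylenediamine (en, neutral). Ligand charge sum = -1.
With W in oxidation state +4, the complex ion is [W...]^3+.
Charge balance with perchlorate (-1) requires 1 complex ion per 3 perchlorate.

[W(bipy)(en)(gly)](ClO4)3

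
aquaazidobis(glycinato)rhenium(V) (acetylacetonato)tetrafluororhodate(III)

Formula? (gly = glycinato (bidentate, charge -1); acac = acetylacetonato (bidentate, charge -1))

[Re(gly)2(H2O)(N3)][Rh(acac)F4]

Cation [Re…]: ligand charges -3, Re(V) ⇒ ion charge 2+.
Anion [Rh…]: ligand charges -5, Rh(III) ⇒ ion charge 2−.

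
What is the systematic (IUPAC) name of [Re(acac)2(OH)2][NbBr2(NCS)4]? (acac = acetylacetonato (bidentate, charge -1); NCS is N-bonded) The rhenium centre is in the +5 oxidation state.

bis(acetylacetonato)dihydroxorhenium(V) dibromotetraisothiocyanatoniobate(V)

Re is given as +5; the cation's ligand charges sum to -4, so the complex cation is 1+.
A 1:1 salt means the anion carries the equal and opposite charge, 1−.
Anion: ligand charges sum to -6; for the ion to be 1−, Nb = +5.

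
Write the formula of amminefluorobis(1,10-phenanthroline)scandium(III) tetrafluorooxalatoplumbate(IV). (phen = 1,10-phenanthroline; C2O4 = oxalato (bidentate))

[ScF(NH3)(phen)2][Pb(C2O4)F4]

Cation [Sc…]: ligand charges -1, Sc(III) ⇒ ion charge 2+.
Anion [Pb…]: ligand charges -6, Pb(IV) ⇒ ion charge 2−.
One 2+ cation balances one 2− anion.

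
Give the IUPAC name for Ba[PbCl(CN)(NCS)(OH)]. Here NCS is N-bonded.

The 1 barium counter-ion carries a total charge of +2, so each complex ion is 2−.
Ligand charges: 1×chloro (-1 each), 1×isothiocyanato (-1 each), 1×hydroxo (-1 each), 1×cyano (-1 each); total -4. So Pb + (-4) = 2−, giving Pb = +2.
Ligands are named alphabetically: chloro before cyano before hydroxo before isothiocyanato.
The complex ion is anionic, so lead takes the -ate form plumbate(II).

barium chlorocyanohydroxoisothiocyanatoplumbate(II)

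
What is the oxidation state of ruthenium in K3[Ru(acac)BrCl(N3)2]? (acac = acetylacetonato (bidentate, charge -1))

3 potassium outside the brackets (+1 each) → the complex ion is 3−.
Ligand charges: 1×Cl = -1; 2×N3 = -2; 1×Br = -1; 1×acac = -1; sum -5.
Ru + (-5) = 3− ⇒ Ru is +2.

+2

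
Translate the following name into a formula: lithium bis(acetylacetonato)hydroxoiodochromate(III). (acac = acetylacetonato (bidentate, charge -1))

Li[Cr(acac)2I(OH)]

Ligands: 1 iodo (I, -1), 1 hydroxo (OH, -1), 2 acetylacetonato (acac, -1). Ligand charge sum = -4.
Charge balance with lithium (+1) requires 1 complex ion per 1 lithium.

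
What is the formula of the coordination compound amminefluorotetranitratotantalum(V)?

[TaF(NH3)(NO3)4]

Ligands: 1 fluoro (F, -1), 4 nitrato (NO3, -1), 1 ammine (NH3, neutral). Ligand charge sum = -5.
With Ta in oxidation state +5, the complex ion is [Ta...].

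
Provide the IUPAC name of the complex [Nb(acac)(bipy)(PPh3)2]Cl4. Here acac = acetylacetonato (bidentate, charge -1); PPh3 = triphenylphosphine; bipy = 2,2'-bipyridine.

(acetylacetonato)(2,2'-bipyridine)bis(triphenylphosphine)niobium(V) chloride

The 4 chloride counter-ions carry a total charge of -4, so each complex ion is 4+.
Ligand charges: 1×acetylacetonato (-1 each), 2×triphenylphosphine (neutral), 1×2,2'-bipyridine (neutral); total -1. So Nb + (-1) = 4+, giving Nb = +5.
Ligands are named alphabetically: acetylacetonato before bipyridine before triphenylphosphine.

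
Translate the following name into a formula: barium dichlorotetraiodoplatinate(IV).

Ligands: 2 chloro (Cl, -1), 4 iodo (I, -1). Ligand charge sum = -6.
With Pt in oxidation state +4, the complex ion is [Pt...]^2−.
Charge balance with barium (+2) requires 1 complex ion per 1 barium.

Ba[PtCl2I4]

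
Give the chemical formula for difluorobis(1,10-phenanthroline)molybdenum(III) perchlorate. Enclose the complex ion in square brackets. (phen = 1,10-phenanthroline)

Ligands: 2 1,10-phenanthroline (phen, neutral), 2 fluoro (F, -1). Ligand charge sum = -2.
With Mo in oxidation state +3, the complex ion is [Mo...]^1+.
Charge balance with perchlorate (-1) requires 1 complex ion per 1 perchlorate.

[MoF2(phen)2]ClO4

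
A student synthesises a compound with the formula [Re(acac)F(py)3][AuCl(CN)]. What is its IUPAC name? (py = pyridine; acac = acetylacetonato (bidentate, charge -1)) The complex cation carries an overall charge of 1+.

Both ions are complex: the cation is named first with the plain metal name, the anion second with the -ate form; each ion's ligands are alphabetised independently.
The complex cation is given as 1+; its ligand charges sum to -2, so Re = +3.
A 1:1 salt means the anion carries the equal and opposite charge, 1−.
Anion: ligand charges sum to -2; for the ion to be 1−, Au = +1.

(acetylacetonato)fluorotris(pyridine)rhenium(III) chlorocyanoaurate(I)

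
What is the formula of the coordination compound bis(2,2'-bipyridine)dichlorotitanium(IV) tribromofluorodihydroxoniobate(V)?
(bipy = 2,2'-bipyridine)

Cation [Ti…]: ligand charges -2, Ti(IV) ⇒ ion charge 2+.
Anion [Nb…]: ligand charges -6, Nb(V) ⇒ ion charge 1−.
One 2+ cation requires 2 of the 1− anion.

[Ti(bipy)2Cl2][NbBr3F(OH)2]2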